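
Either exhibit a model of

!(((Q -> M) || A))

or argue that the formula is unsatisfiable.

Q=T; M=F; A=F

  !(((Q -> M) || A)) = True
    (Q -> M) || A = False
      Q -> M = False
The formula evaluates to True.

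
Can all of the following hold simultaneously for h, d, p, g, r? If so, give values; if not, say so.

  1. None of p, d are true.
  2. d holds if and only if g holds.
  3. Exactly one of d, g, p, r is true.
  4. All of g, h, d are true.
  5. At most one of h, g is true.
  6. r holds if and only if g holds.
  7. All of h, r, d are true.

Unsatisfiable

Case d = True:
  Constraint (1) is violated (d=T) — contradiction.
Case d = False:
  Constraint (4) is violated (d=F) — contradiction.
Both cases fail — unsatisfiable.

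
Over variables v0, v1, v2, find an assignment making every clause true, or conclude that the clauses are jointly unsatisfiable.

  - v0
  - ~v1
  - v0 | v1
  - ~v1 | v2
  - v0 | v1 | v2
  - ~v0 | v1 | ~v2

v0: True, v1: False, v2: False

Unit clause (v0) forces v0 = True.
Unit clause (~v1) forces v1 = False.
In (~v0 | v1 | ~v2) only ~v2 is left, so v2 = False.
Check each clause:
  (v0): v0 holds.
  (~v1): ~v1 holds.
  (v0 | v1): v0 holds.
  (~v1 | v2): ~v1 holds.
  (v0 | v1 | v2): v0 holds.
  (~v0 | v1 | ~v2): ~v2 holds.
All clauses satisfied.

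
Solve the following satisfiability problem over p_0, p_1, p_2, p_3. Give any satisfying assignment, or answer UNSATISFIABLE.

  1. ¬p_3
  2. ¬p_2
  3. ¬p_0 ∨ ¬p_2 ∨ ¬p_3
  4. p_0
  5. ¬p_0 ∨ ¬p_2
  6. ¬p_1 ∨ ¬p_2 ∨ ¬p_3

p_0 = True, p_1 = True, p_2 = False, p_3 = False

Unit clause (¬p_3) forces p_3 = False.
Unit clause (¬p_2) forces p_2 = False.
Unit clause (p_0) forces p_0 = True.
Set p_1 = True.
All clauses satisfied.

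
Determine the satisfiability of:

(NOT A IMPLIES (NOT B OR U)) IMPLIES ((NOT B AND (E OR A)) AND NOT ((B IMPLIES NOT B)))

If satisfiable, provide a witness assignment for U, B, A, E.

U: False; B: True; A: False; E: False

  (NOT A IMPLIES (NOT B OR U)) IMPLIES ((NOT B AND (E OR A)) AND NOT ((B IMPLIES NOT B))) = True
    NOT A IMPLIES (NOT B OR U) = False
      NOT A = True
      NOT B OR U = False
        NOT B = False
    (NOT B AND (E OR A)) AND NOT ((B IMPLIES NOT B)) = False
      NOT B AND (E OR A) = False
        NOT B = False
        E OR A = False
      NOT ((B IMPLIES NOT B)) = True
        B IMPLIES NOT B = False
          NOT B = False
The formula evaluates to True.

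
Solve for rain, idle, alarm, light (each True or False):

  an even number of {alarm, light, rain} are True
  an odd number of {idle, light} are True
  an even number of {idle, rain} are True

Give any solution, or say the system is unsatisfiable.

rain = True, idle = True, alarm = True, light = False

{alarm, light, rain}: 2 true → even ✓
{idle, light}: 1 true → odd ✓
{idle, rain}: 2 true → even ✓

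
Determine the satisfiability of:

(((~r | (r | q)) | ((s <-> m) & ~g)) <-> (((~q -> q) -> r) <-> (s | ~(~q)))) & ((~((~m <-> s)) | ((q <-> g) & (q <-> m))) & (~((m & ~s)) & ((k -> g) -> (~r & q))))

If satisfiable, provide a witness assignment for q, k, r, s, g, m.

q = False; k = True; r = True; s = True; g = False; m = False

  ((~r | (r | q)) | ((s <-> m) & ~g)) <-> (((~q -> q) -> r) <-> (s | ~(~q))) = True
    (~r | (r | q)) | ((s <-> m) & ~g) = True
      ~r | (r | q) = True
        ~r = False
        r | q = True
      (s <-> m) & ~g = False
        s <-> m = False
        ~g = True
    ((~q -> q) -> r) <-> (s | ~(~q)) = True
      (~q -> q) -> r = True
        ~q -> q = False
          ~q = True
      s | ~(~q) = True
        ~(~q) = False
          ~q = True
  (~((~m <-> s)) | ((q <-> g) & (q <-> m))) & (~((m & ~s)) & ((k -> g) -> (~r & q))) = True
    ~((~m <-> s)) | ((q <-> g) & (q <-> m)) = True
      ~((~m <-> s)) = False
        ~m <-> s = True
          ~m = True
      (q <-> g) & (q <-> m) = True
        q <-> g = True
        q <-> m = True
    ~((m & ~s)) & ((k -> g) -> (~r & q)) = True
      ~((m & ~s)) = True
        m & ~s = False
          ~s = False
      (k -> g) -> (~r & q) = True
        k -> g = False
        ~r & q = False
          ~r = False
Both conjuncts True, so the formula holds.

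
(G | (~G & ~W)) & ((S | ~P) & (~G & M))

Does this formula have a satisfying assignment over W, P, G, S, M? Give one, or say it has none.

W = False; P = True; G = False; S = True; M = True

  G | (~G & ~W) = True
    ~G & ~W = True
      ~G = True
      ~W = True
  (S | ~P) & (~G & M) = True
    S | ~P = True
      ~P = False
    ~G & M = True
      ~G = True
Both conjuncts True, so the formula holds.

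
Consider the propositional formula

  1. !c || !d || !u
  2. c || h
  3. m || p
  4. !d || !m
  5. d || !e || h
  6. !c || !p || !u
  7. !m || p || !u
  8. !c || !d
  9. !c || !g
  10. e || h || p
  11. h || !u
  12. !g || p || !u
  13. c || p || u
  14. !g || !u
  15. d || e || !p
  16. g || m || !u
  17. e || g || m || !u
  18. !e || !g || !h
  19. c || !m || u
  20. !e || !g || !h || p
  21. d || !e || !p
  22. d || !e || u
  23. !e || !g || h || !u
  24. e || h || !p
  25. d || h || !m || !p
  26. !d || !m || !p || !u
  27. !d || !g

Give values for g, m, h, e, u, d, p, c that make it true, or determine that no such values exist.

Set g = False.
Set m = False.
  then (m || p) forces p = True.
  then (g || m || !u) forces u = False.
Try h = False:
  (c || h) forces c = True.
  (!c || !d) forces d = False.
  (d || !e || h) forces e = False.
  clause (d || e || !p) is falsified — backtrack.
So h = True.
Set e = False.
  then (d || e || !p) forces d = True.
  then (!c || !d) forces c = False.
All clauses satisfied.

g = False, m = False, h = True, e = False, u = False, d = True, p = True, c = False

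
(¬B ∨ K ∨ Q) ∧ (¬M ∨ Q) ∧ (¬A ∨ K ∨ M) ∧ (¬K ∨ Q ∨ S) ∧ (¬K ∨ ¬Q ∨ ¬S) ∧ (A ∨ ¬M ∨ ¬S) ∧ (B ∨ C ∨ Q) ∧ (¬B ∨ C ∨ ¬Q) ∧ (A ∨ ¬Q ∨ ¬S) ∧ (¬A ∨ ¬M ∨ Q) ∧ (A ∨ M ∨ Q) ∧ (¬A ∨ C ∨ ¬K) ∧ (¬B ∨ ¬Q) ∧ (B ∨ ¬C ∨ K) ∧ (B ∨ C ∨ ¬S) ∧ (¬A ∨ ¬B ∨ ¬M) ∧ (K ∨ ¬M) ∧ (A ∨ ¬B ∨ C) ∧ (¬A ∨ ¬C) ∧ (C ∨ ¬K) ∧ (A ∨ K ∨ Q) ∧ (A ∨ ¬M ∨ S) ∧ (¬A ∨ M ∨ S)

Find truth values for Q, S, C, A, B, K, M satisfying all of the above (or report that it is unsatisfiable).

Set Q = True.
  then (¬B ∨ ¬Q) forces B = False.
Set S = False.
Set C = False.
  then (C ∨ ¬K) forces K = False.
  then (K ∨ ¬M) forces M = False.
  then (¬A ∨ M ∨ S) forces A = False.
All clauses satisfied.

Q = True, S = False, C = False, A = False, B = False, K = False, M = False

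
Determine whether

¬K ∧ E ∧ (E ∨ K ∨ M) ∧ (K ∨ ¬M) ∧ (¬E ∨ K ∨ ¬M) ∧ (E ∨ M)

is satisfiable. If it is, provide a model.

Unit clause (¬K) forces K = False.
Unit clause (E) forces E = True.
In (K ∨ ¬M) only ¬M is left, so M = False.
All clauses satisfied.

E=T, M=F, K=F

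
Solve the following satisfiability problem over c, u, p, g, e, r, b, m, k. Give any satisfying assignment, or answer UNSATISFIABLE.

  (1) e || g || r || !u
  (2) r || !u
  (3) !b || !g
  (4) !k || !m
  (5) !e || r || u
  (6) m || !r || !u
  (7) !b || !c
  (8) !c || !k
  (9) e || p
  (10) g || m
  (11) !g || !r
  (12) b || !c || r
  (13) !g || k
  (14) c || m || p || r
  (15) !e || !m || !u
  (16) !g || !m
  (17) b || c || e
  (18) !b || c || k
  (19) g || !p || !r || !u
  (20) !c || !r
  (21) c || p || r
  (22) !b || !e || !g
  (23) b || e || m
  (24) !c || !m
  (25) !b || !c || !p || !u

Try c = True:
  (!b || !c) forces b = False.
  (!c || !k) forces k = False.
  (b || !c || r) forces r = True.
  clause (!c || !r) is falsified — backtrack.
So c = False.
Set u = False.
Set p = True.
Set g = False.
  then (g || m) forces m = True.
  then (!k || !m) forces k = False.
  then (!b || c || k) forces b = False.
  then (b || c || e) forces e = True.
  then (!e || r || u) forces r = True.
All clauses satisfied.

c=F, u=F, p=T, g=F, e=T, r=T, b=F, m=T, k=F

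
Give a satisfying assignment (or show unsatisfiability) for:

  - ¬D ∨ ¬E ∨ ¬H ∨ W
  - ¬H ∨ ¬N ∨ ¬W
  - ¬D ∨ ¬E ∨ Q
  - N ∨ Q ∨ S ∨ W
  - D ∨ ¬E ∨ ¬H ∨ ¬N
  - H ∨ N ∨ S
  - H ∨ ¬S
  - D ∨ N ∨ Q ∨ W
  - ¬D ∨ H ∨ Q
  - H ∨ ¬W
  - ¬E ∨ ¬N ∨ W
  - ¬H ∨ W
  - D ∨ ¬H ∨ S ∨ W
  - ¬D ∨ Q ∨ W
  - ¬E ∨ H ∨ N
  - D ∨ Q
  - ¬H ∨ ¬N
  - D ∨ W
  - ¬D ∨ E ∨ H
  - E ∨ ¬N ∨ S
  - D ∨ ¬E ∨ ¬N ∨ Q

Set D = True.
Set E = True.
  then (¬D ∨ ¬E ∨ Q) forces Q = True.
Try W = False:
  (¬D ∨ ¬E ∨ ¬H ∨ W) forces H = False.
  (H ∨ ¬S) forces S = False.
  (H ∨ N ∨ S) forces N = True.
  clause (¬E ∨ ¬N ∨ W) is falsified — backtrack.
So W = True.
  then (H ∨ ¬W) forces H = True.
  then (¬H ∨ ¬N) forces N = False.
Set S = True.
All clauses satisfied.

D = True; E = True; W = True; H = True; S = True; N = False; Q = True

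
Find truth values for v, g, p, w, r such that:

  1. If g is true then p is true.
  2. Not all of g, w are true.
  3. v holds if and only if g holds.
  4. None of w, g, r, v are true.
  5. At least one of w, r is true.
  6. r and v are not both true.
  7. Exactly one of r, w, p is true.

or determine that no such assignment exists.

Case r = True:
  Constraint (4) is violated (r=T) — contradiction.
Case r = False:
  (4) forces w = False.
  Constraint (5) is violated (w=F, r=F) — contradiction.
Both cases fail — unsatisfiable.

Unsatisfiable — no assignment works.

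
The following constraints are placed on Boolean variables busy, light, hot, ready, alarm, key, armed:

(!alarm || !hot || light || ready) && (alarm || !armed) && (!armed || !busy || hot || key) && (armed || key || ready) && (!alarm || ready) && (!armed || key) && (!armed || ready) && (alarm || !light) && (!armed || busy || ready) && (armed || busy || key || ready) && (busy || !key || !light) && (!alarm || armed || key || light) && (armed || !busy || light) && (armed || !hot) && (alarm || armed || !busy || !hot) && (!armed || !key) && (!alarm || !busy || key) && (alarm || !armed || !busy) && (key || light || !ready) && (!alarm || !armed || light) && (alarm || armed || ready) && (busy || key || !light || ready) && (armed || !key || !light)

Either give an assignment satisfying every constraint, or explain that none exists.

busy: False, light: False, hot: False, ready: True, alarm: True, key: True, armed: False

Set busy = False.
Set light = False.
Try hot = True:
  (armed || !hot) forces armed = True.
  (alarm || !armed) forces alarm = True.
  clause (!alarm || !armed || light) is falsified — backtrack.
So hot = False.
Set ready = True.
  then (key || light || !ready) forces key = True.
  then (!armed || !key) forces armed = False.
Set alarm = True.
All clauses satisfied.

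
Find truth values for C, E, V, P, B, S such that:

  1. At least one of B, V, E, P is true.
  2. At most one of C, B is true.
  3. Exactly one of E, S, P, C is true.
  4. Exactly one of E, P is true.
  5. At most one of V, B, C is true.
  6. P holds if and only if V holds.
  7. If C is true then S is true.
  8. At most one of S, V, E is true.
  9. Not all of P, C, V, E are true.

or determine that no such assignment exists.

C = False, E = False, V = True, P = True, B = False, S = False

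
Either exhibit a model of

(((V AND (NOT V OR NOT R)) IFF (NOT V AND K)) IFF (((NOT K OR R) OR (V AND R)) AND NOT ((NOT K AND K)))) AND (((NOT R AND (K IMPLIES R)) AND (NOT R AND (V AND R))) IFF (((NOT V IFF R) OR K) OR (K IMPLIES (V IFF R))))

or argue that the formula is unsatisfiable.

The conjunct ((NOT R AND (K IMPLIES R)) AND (NOT R AND (V AND R))) IFF (((NOT V IFF R) OR K) OR (K IMPLIES (V IFF R))) is unsatisfiable on its own:
  R=F, V=F, K=F: evaluates to False.
  R=F, V=F, K=T: evaluates to False.
  R=F, V=T, K=F: evaluates to False.
  R=F, V=T, K=T: evaluates to False.
  R=T, V=F, K=F: evaluates to False.
  R=T, V=F, K=T: evaluates to False.
  R=T, V=T, K=F: evaluates to False.
  R=T, V=T, K=T: evaluates to False.
So the whole conjunction is unsatisfiable.

Unsatisfiable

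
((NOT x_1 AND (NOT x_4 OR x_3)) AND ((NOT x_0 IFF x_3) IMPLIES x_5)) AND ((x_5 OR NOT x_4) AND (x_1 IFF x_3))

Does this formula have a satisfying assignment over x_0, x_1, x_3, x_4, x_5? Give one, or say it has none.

x_0 = False, x_1 = False, x_3 = False, x_4 = False, x_5 = True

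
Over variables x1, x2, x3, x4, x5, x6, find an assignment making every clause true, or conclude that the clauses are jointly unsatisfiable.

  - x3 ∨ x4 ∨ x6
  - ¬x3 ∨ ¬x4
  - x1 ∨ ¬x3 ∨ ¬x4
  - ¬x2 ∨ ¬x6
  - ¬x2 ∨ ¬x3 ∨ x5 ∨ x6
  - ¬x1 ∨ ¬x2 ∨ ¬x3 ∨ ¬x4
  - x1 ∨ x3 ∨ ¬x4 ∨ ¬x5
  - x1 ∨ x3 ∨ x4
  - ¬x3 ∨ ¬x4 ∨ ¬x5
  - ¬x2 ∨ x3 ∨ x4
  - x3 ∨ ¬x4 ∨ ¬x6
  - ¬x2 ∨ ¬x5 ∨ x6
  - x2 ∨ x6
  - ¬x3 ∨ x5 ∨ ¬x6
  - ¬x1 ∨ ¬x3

Set x1 = False.
Set x2 = True.
  then (¬x2 ∨ ¬x6) forces x6 = False.
  then (¬x2 ∨ ¬x5 ∨ x6) forces x5 = False.
  then (¬x2 ∨ ¬x3 ∨ x5 ∨ x6) forces x3 = False.
  then (x1 ∨ x3 ∨ x4) forces x4 = True.
All clauses satisfied.

x1 = False; x2 = True; x3 = False; x4 = True; x5 = False; x6 = False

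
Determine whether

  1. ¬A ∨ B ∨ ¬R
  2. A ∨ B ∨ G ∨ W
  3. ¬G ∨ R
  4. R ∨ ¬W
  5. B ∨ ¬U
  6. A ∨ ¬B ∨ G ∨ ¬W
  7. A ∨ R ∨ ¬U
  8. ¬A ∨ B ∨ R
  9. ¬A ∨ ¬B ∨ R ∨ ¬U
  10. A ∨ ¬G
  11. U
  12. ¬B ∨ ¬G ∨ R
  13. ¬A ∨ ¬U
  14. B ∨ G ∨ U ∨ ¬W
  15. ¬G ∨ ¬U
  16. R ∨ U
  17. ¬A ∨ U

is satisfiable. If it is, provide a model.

G: False; R: True; U: True; W: False; B: True; A: False

Unit clause (U) forces U = True.
In (¬A ∨ ¬U) only ¬A is left, so A = False.
In (¬G ∨ ¬U) only ¬G is left, so G = False.
In (B ∨ ¬U) only B is left, so B = True.
In (A ∨ ¬B ∨ G ∨ ¬W) only ¬W is left, so W = False.
In (A ∨ R ∨ ¬U) only R is left, so R = True.
All clauses satisfied.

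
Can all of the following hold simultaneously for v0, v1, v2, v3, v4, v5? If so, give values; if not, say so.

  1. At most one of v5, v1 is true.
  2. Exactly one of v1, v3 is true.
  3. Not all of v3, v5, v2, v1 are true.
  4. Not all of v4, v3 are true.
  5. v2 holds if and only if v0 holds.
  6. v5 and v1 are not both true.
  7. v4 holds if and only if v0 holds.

v0 = False, v1 = True, v2 = False, v3 = False, v4 = False, v5 = False

  (1) {v5, v1}: 1 true — at most one ✓
  (2) {v1, v3}: 1 true — exactly one ✓
  (3) {v3, v5, v2, v1}: 1/4 true — not all ✓
  (4) {v4, v3}: 0/2 true — not all ✓
  (5) v2=F, v0=F — same ✓
  (6) v5=F, v1=T — not both ✓
  (7) v4=F, v0=F — same ✓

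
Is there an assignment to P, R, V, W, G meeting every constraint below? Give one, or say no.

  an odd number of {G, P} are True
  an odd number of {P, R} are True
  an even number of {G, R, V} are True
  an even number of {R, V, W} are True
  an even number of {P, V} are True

P: False, R: True, V: False, W: True, G: True

{G, P}: 1 true → odd ✓
{P, R}: 1 true → odd ✓
{G, R, V}: 2 true → even ✓
{R, V, W}: 2 true → even ✓
{P, V}: 0 true → even ✓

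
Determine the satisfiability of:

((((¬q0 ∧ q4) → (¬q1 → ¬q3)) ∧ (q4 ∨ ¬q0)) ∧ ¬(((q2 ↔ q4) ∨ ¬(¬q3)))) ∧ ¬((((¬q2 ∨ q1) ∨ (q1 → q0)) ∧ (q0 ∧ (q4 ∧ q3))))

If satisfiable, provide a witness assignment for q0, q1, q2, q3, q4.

q0 = True, q1 = True, q2 = False, q3 = False, q4 = True

  (((¬q0 ∧ q4) → (¬q1 → ¬q3)) ∧ (q4 ∨ ¬q0)) ∧ ¬(((q2 ↔ q4) ∨ ¬(¬q3))) = True
    ((¬q0 ∧ q4) → (¬q1 → ¬q3)) ∧ (q4 ∨ ¬q0) = True
      (¬q0 ∧ q4) → (¬q1 → ¬q3) = True
        ¬q0 ∧ q4 = False
          ¬q0 = False
        ¬q1 → ¬q3 = True
          ¬q1 = False
          ¬q3 = True
      q4 ∨ ¬q0 = True
        ¬q0 = False
    ¬(((q2 ↔ q4) ∨ ¬(¬q3))) = True
      (q2 ↔ q4) ∨ ¬(¬q3) = False
        q2 ↔ q4 = False
        ¬(¬q3) = False
          ¬q3 = True
  ¬((((¬q2 ∨ q1) ∨ (q1 → q0)) ∧ (q0 ∧ (q4 ∧ q3)))) = True
    ((¬q2 ∨ q1) ∨ (q1 → q0)) ∧ (q0 ∧ (q4 ∧ q3)) = False
      (¬q2 ∨ q1) ∨ (q1 → q0) = True
        ¬q2 ∨ q1 = True
          ¬q2 = True
        q1 → q0 = True
      q0 ∧ (q4 ∧ q3) = False
        q4 ∧ q3 = False
Both conjuncts True, so the formula holds.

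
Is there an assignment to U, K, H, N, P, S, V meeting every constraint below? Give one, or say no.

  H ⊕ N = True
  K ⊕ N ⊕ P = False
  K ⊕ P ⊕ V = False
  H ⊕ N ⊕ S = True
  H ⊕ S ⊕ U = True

U = False; K = True; H = True; N = False; P = True; S = False; V = False

H ⊕ N = T ⊕ F = True ✓
K ⊕ N ⊕ P = T ⊕ F ⊕ T = False ✓
K ⊕ P ⊕ V = T ⊕ T ⊕ F = False ✓
H ⊕ N ⊕ S = T ⊕ F ⊕ F = True ✓
H ⊕ S ⊕ U = T ⊕ F ⊕ F = True ✓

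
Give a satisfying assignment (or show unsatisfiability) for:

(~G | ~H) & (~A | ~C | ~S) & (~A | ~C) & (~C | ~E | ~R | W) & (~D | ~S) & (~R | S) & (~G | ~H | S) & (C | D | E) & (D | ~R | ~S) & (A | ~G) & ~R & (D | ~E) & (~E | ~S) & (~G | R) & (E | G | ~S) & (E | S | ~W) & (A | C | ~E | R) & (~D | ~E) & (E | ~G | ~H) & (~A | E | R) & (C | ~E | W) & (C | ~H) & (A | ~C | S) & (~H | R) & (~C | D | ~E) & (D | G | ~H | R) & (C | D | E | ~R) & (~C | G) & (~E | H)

R: False, E: False, W: False, A: False, C: False, S: False, D: True, G: False, H: False

Unit clause (~R) forces R = False.
In (~G | R) only ~G is left, so G = False.
In (~H | R) only ~H is left, so H = False.
In (~C | G) only ~C is left, so C = False.
In (~E | H) only ~E is left, so E = False.
In (C | D | E) only D is left, so D = True.
In (E | G | ~S) only ~S is left, so S = False.
In (E | S | ~W) only ~W is left, so W = False.
In (~A | E | R) only ~A is left, so A = False.
All clauses satisfied.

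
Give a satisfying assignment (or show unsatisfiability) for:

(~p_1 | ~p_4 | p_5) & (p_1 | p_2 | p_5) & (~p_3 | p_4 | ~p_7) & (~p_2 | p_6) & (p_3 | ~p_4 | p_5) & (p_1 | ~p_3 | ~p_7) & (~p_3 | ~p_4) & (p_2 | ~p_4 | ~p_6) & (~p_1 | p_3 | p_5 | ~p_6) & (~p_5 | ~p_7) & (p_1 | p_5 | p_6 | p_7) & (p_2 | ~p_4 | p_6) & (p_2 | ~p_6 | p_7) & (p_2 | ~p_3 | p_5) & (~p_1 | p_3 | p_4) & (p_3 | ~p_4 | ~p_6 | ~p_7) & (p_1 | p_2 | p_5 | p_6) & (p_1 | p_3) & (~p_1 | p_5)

p_1: False, p_2: True, p_3: True, p_4: False, p_5: False, p_6: True, p_7: False

Set p_1 = False.
  then (p_1 | p_3) forces p_3 = True.
  then (p_1 | ~p_3 | ~p_7) forces p_7 = False.
  then (~p_3 | ~p_4) forces p_4 = False.
Set p_2 = True.
  then (~p_2 | p_6) forces p_6 = True.
Set p_5 = False.
All clauses satisfied.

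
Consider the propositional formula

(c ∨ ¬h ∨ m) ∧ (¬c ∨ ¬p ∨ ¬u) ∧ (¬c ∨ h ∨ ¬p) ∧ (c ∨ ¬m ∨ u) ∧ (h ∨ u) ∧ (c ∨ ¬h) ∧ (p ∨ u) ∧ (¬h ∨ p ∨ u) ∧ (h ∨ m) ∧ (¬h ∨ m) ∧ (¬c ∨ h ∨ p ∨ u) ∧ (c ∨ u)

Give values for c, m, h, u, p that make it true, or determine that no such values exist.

Set c = False.
  then (c ∨ ¬h) forces h = False.
  then (h ∨ m) forces m = True.
  then (c ∨ u) forces u = True.
Set p = True.
All clauses satisfied.

c = False; m = True; h = False; u = True; p = True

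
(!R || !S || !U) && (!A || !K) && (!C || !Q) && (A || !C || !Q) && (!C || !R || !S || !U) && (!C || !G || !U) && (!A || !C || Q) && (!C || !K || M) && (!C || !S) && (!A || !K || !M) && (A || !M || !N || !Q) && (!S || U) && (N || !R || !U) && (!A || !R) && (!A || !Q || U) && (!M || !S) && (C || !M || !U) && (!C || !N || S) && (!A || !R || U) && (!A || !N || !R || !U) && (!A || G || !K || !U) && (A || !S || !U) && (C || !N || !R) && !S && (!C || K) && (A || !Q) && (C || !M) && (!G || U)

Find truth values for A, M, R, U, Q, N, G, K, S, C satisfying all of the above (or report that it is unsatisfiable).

A = False, M = False, R = False, U = True, Q = False, N = True, G = False, K = True, S = False, C = False

Unit clause (!S) forces S = False.
Set A = False.
  then (A || !Q) forces Q = False.
Set M = False.
Set R = False.
Set U = True.
Set N = True.
  then (!C || !N || S) forces C = False.
Set G = False.
Set K = True.
All clauses satisfied.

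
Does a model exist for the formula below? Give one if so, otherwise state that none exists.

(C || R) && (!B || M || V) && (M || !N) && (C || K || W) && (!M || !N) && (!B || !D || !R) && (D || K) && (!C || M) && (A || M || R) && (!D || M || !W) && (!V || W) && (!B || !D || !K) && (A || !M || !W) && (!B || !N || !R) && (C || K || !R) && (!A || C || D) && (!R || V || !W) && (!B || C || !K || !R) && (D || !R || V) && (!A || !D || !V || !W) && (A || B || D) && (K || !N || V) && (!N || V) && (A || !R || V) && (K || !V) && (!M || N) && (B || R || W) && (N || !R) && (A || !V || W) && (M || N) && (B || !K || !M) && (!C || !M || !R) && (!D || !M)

Case N = True:
  (M || !N) forces M = True.
  Clause (!M || !N) is falsified — contradiction.
Case N = False:
  (!M || N) forces M = False.
  Clause (M || N) is falsified — contradiction.
Both cases fail, so the formula is unsatisfiable.

UNSATISFIABLE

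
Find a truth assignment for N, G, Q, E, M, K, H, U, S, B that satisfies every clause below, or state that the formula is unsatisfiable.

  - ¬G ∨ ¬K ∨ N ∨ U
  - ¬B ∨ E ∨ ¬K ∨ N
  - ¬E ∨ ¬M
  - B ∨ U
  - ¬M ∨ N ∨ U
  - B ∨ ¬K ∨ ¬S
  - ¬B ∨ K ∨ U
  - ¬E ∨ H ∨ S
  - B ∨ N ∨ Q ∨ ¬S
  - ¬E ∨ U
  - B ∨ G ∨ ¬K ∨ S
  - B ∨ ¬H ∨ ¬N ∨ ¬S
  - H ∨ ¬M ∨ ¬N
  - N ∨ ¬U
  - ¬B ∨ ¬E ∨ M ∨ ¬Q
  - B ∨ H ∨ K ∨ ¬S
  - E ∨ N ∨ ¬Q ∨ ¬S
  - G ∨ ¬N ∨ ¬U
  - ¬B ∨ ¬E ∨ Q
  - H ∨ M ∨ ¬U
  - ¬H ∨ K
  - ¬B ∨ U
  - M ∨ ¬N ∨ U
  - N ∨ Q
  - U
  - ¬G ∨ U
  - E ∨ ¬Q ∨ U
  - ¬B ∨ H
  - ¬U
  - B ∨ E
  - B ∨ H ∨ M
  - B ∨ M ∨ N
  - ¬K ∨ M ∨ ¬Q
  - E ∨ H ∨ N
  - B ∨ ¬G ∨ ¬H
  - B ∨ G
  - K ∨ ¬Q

UNSATISFIABLE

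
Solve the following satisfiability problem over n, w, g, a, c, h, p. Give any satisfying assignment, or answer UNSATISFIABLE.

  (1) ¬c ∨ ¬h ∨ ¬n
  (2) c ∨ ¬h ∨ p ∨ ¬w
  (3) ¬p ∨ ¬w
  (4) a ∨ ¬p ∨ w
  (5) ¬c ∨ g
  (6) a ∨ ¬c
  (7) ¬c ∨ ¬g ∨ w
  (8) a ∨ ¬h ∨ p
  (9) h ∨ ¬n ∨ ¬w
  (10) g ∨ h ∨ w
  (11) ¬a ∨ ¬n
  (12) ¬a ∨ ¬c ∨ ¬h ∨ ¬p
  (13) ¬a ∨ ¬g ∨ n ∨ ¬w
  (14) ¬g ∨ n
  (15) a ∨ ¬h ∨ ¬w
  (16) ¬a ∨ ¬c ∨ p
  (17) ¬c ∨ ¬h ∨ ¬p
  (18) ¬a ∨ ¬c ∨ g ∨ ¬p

Set n = False.
  then (¬g ∨ n) forces g = False.
  then (¬c ∨ g) forces c = False.
Set w = False.
  then (g ∨ h ∨ w) forces h = True.
Set a = True.
Set p = True.
All clauses satisfied.

n: False, w: False, g: False, a: True, c: False, h: True, p: True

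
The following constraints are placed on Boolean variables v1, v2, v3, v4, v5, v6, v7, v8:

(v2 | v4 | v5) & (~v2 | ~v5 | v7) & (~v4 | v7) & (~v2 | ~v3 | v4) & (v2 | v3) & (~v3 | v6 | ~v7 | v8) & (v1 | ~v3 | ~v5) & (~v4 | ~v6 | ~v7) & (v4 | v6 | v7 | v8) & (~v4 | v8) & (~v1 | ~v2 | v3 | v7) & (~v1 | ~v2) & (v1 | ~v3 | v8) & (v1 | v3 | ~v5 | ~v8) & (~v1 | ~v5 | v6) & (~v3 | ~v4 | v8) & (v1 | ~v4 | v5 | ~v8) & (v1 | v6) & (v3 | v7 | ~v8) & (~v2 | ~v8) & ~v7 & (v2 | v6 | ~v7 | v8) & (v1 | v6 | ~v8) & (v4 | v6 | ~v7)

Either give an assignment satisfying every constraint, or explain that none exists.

v1: True, v2: False, v3: True, v4: False, v5: True, v6: True, v7: False, v8: True

Unit clause (~v7) forces v7 = False.
In (~v4 | v7) only ~v4 is left, so v4 = False.
Set v1 = True.
  then (~v1 | ~v2) forces v2 = False.
  then (v2 | v4 | v5) forces v5 = True.
  then (v2 | v3) forces v3 = True.
  then (~v1 | ~v5 | v6) forces v6 = True.
Set v8 = True.
All clauses satisfied.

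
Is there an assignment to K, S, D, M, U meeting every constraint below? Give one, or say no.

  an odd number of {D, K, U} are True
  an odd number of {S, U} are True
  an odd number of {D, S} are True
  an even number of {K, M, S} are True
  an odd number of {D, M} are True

Adding constraints 1, 2, 4, 5 mod 2: every variable appears an even number of times on the left, so the left side is 0.
But the right sides sum to 1 (mod 2). 0 ≠ 1 — the system is inconsistent.

No satisfying assignment exists.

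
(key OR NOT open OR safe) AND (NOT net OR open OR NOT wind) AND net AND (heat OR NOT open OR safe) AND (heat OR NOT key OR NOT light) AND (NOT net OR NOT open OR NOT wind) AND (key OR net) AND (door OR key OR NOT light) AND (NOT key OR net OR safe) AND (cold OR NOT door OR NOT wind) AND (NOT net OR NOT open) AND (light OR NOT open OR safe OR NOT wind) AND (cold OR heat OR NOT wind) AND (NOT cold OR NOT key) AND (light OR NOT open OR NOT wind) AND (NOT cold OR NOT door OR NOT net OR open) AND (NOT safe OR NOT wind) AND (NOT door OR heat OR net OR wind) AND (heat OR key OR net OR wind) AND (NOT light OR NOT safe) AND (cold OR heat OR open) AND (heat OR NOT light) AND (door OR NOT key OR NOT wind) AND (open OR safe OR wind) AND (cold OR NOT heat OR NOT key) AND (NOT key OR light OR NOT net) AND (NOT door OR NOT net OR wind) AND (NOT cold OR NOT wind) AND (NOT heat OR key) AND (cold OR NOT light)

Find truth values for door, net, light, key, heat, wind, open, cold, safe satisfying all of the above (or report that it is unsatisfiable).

door=F, net=T, light=F, key=F, heat=F, wind=F, open=F, cold=T, safe=T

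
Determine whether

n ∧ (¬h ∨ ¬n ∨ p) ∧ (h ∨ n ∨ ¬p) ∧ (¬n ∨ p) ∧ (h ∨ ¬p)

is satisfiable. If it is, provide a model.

Unit clause (n) forces n = True.
In (¬n ∨ p) only p is left, so p = True.
In (h ∨ ¬p) only h is left, so h = True.
All clauses satisfied.

n = True, h = True, p = True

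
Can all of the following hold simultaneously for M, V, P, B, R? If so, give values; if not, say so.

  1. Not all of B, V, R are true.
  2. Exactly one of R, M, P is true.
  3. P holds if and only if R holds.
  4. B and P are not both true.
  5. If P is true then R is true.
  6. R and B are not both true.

M=T; V=T; P=F; B=F; R=F

  (1) {B, V, R}: 1/3 true — not all ✓
  (2) {R, M, P}: 1 true — exactly one ✓
  (3) P=F, R=F — same ✓
  (4) B=F, P=F — not both ✓
  (5) P=F ⇒ R: vacuous ✓
  (6) R=F, B=F — not both ✓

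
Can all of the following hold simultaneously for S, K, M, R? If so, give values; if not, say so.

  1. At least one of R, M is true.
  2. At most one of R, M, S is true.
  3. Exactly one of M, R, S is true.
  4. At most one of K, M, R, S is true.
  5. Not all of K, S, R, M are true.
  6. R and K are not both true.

S = False; K = False; M = False; R = True

  (1) {R, M}: 1 true — at least one ✓
  (2) {R, M, S}: 1 true — at most one ✓
  (3) {M, R, S}: 1 true — exactly one ✓
  (4) {K, M, R, S}: 1 true — at most one ✓
  (5) {K, S, R, M}: 1/4 true — not all ✓
  (6) R=T, K=F — not both ✓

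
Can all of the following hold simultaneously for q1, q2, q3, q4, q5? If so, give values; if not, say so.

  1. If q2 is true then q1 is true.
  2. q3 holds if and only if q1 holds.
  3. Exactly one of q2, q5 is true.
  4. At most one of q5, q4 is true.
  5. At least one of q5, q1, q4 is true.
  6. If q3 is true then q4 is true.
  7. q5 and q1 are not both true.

q1=T, q2=T, q3=T, q4=T, q5=F

  (1) q2=T ⇒ q1: T ✓
  (2) q3=T, q1=T — same ✓
  (3) {q2, q5}: 1 true — exactly one ✓
  (4) {q5, q4}: 1 true — at most one ✓
  (5) {q5, q1, q4}: 2 true — at least one ✓
  (6) q3=T ⇒ q4: T ✓
  (7) q5=F, q1=T — not both ✓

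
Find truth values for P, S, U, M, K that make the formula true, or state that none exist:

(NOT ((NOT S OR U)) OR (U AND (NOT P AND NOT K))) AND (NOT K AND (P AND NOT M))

P=T; S=T; U=F; M=F; K=F

  NOT ((NOT S OR U)) OR (U AND (NOT P AND NOT K)) = True
    NOT ((NOT S OR U)) = True
      NOT S OR U = False
        NOT S = False
    U AND (NOT P AND NOT K) = False
      NOT P AND NOT K = False
        NOT P = False
        NOT K = True
  NOT K AND (P AND NOT M) = True
    NOT K = True
    P AND NOT M = True
      NOT M = True
Both conjuncts True, so the formula holds.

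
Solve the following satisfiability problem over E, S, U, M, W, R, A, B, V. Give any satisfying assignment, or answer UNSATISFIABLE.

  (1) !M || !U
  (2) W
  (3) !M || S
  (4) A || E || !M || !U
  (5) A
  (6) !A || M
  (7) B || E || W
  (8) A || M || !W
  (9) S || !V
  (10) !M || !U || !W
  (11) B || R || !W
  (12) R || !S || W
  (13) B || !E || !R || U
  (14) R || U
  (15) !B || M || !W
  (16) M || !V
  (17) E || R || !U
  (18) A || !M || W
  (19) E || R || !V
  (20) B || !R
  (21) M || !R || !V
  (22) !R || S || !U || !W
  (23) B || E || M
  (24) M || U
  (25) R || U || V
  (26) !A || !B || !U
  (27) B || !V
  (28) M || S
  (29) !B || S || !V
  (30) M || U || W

E=T, S=T, U=F, M=T, W=T, R=T, A=T, B=T, V=F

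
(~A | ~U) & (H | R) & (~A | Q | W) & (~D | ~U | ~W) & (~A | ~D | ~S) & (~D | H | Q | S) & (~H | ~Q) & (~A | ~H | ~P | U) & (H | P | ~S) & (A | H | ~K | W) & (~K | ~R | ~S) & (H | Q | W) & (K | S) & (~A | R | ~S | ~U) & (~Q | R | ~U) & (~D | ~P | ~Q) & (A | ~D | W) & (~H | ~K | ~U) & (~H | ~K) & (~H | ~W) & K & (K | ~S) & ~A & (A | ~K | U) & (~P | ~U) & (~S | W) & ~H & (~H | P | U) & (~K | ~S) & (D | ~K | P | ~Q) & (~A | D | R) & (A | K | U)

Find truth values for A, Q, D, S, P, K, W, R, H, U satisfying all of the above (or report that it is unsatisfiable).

Unit clause (K) forces K = True.
Unit clause (~A) forces A = False.
In (A | ~K | U) only U is left, so U = True.
In (~P | ~U) only ~P is left, so P = False.
Unit clause (~H) forces H = False.
In (~K | ~S) only ~S is left, so S = False.
In (H | R) only R is left, so R = True.
In (A | H | ~K | W) only W is left, so W = True.
In (~D | ~U | ~W) only ~D is left, so D = False.
In (D | ~K | P | ~Q) only ~Q is left, so Q = False.
All clauses satisfied.

A: False; Q: False; D: False; S: False; P: False; K: True; W: True; R: True; H: False; U: True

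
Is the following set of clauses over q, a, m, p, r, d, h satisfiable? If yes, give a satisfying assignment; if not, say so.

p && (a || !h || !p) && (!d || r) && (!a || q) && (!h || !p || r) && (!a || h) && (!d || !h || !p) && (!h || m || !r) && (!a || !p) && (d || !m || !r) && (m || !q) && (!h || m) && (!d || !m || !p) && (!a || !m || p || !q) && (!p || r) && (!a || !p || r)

Unit clause (p) forces p = True.
In (!a || !p) only !a is left, so a = False.
In (!p || r) only r is left, so r = True.
In (a || !h || !p) only !h is left, so h = False.
Set q = False.
Try m = True:
  (d || !m || !r) forces d = True.
  clause (!d || !m || !p) is falsified — backtrack.
So m = False.
Set d = True.
All clauses satisfied.

q = False; a = False; m = False; p = True; r = True; d = True; h = False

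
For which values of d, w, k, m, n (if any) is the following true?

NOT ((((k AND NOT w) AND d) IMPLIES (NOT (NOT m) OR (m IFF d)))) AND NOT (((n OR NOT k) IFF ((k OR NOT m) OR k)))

d=T, w=F, k=T, m=F, n=F

  NOT ((((k AND NOT w) AND d) IMPLIES (NOT (NOT m) OR (m IFF d)))) = True
    ((k AND NOT w) AND d) IMPLIES (NOT (NOT m) OR (m IFF d)) = False
      (k AND NOT w) AND d = True
        k AND NOT w = True
          NOT w = True
      NOT (NOT m) OR (m IFF d) = False
        NOT (NOT m) = False
          NOT m = True
        m IFF d = False
  NOT (((n OR NOT k) IFF ((k OR NOT m) OR k))) = True
    (n OR NOT k) IFF ((k OR NOT m) OR k) = False
      n OR NOT k = False
        NOT k = False
      (k OR NOT m) OR k = True
        k OR NOT m = True
          NOT m = True
Both conjuncts True, so the formula holds.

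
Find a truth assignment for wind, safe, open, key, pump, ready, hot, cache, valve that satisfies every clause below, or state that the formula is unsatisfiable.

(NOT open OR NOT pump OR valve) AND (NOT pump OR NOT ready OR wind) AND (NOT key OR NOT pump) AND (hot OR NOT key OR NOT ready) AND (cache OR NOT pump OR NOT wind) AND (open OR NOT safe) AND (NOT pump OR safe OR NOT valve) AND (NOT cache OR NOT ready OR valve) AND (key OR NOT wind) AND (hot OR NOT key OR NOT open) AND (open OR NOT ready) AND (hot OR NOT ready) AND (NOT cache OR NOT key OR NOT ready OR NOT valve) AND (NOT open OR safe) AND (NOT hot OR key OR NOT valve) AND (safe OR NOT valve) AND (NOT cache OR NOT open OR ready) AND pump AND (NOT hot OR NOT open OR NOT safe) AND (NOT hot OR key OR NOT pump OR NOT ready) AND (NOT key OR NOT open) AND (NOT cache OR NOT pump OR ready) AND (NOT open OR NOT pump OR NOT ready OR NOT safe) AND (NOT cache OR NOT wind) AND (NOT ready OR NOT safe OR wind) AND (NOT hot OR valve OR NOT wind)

wind = False, safe = True, open = True, key = False, pump = True, ready = False, hot = False, cache = False, valve = True

Unit clause (pump) forces pump = True.
In (NOT key OR NOT pump) only NOT key is left, so key = False.
In (key OR NOT wind) only NOT wind is left, so wind = False.
In (NOT pump OR NOT ready OR wind) only NOT ready is left, so ready = False.
In (NOT cache OR NOT pump OR ready) only NOT cache is left, so cache = False.
Set safe = True.
  then (open OR NOT safe) forces open = True.
  then (NOT hot OR NOT open OR NOT safe) forces hot = False.
  then (NOT open OR NOT pump OR valve) forces valve = True.
All clauses satisfied.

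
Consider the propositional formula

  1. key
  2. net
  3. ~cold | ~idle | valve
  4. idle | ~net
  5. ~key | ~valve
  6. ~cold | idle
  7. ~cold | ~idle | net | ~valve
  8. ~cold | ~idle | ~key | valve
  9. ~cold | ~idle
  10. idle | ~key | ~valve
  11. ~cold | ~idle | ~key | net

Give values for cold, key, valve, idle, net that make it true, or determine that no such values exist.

Unit clause (key) forces key = True.
Unit clause (net) forces net = True.
In (idle | ~net) only idle is left, so idle = True.
In (~key | ~valve) only ~valve is left, so valve = False.
In (~cold | ~idle | ~key | valve) only ~cold is left, so cold = False.
All clauses satisfied.

cold = False, key = True, valve = False, idle = True, net = True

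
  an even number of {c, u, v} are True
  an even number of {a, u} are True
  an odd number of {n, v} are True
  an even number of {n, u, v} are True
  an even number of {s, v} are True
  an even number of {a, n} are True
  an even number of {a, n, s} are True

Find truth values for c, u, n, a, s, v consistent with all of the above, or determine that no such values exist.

c: True; u: True; n: True; a: True; s: False; v: False

{c, u, v}: 2 true → even ✓
{a, u}: 2 true → even ✓
{n, v}: 1 true → odd ✓
{n, u, v}: 2 true → even ✓
{s, v}: 0 true → even ✓
{a, n}: 2 true → even ✓
{a, n, s}: 2 true → even ✓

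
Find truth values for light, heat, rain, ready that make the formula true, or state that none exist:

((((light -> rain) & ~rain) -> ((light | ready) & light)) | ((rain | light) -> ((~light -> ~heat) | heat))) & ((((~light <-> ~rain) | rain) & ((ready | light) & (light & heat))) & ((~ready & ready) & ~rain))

Case ready = True: the conjunct ~ready is False.
Case ready = False: the conjunct ready is False.
Both cases fail — unsatisfiable.

Unsatisfiable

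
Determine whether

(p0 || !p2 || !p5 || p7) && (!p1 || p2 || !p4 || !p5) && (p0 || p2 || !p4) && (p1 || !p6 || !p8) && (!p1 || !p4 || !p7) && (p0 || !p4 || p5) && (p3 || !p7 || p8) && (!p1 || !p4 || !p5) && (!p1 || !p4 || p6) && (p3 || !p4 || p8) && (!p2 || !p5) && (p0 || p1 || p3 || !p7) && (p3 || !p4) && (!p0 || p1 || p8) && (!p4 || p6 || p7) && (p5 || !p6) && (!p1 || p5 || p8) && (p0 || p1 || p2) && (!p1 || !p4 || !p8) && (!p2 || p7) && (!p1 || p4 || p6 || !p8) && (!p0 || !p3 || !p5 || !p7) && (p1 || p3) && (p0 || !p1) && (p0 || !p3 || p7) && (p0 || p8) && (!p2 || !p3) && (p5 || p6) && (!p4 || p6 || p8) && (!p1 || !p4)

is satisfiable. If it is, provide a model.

Set p0 = True.
Set p1 = True.
  then (!p1 || !p4) forces p4 = False.
Try p2 = True:
  (!p2 || !p5) forces p5 = False.
  (p5 || !p6) forces p6 = False.
  clause (p5 || p6) is falsified — backtrack.
So p2 = False.
Set p3 = False.
Try p5 = False:
  (p5 || !p6) forces p6 = False.
  clause (p5 || p6) is falsified — backtrack.
So p5 = True.
Set p6 = True.
Set p7 = True.
  then (p3 || !p7 || p8) forces p8 = True.
All clauses satisfied.

p0=T, p1=T, p2=F, p3=F, p4=F, p5=T, p6=T, p7=T, p8=T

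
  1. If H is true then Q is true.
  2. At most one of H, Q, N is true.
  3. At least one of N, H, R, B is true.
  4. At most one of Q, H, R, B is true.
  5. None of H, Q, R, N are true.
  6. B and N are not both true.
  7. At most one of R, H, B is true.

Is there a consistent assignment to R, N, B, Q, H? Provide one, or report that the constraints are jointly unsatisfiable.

R = False, N = False, B = True, Q = False, H = False

  (1) H=F ⇒ Q: vacuous ✓
  (2) {H, Q, N}: 0 true — at most one ✓
  (3) {N, H, R, B}: 1 true — at least one ✓
  (4) {Q, H, R, B}: 1 true — at most one ✓
  (5) {H, Q, R, N}: 0 true — none ✓
  (6) B=T, N=F — not both ✓
  (7) {R, H, B}: 1 true — at most one ✓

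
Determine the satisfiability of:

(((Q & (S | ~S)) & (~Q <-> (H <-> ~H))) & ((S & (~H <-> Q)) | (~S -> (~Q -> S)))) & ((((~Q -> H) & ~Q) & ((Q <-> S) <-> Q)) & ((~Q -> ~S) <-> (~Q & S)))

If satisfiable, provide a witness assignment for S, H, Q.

Unsatisfiable — no assignment works.

The conjunct (~Q -> ~S) <-> (~Q & S) is unsatisfiable on its own:
  S=F, Q=F: evaluates to False.
  S=F, Q=T: evaluates to False.
  S=T, Q=F: evaluates to False.
  S=T, Q=T: evaluates to False.
So the whole conjunction is unsatisfiable.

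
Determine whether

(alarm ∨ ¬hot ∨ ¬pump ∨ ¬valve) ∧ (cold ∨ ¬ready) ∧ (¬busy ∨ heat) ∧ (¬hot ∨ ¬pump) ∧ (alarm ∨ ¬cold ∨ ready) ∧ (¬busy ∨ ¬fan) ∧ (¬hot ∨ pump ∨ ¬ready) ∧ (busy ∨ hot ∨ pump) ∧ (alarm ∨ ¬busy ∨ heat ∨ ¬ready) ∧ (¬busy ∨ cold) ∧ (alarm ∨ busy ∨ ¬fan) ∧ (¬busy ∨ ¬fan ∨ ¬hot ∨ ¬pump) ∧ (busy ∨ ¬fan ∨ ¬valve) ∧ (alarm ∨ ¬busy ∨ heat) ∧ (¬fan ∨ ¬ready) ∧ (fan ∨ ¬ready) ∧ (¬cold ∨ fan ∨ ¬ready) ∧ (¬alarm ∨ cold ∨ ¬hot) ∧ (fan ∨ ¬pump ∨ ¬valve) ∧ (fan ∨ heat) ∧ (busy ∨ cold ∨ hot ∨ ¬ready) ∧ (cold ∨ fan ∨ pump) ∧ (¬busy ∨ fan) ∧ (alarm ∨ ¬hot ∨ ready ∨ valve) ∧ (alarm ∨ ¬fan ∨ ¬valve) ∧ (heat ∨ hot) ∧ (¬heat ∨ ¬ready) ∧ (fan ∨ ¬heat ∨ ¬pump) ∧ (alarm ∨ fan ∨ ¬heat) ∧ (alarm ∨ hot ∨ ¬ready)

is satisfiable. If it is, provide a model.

valve: False, alarm: True, hot: True, pump: False, heat: False, cold: True, busy: False, ready: False, fan: True

Set valve = False.
Set alarm = True.
Set hot = True.
  then (¬hot ∨ ¬pump) forces pump = False.
  then (¬hot ∨ pump ∨ ¬ready) forces ready = False.
  then (¬alarm ∨ cold ∨ ¬hot) forces cold = True.
Set heat = False.
  then (¬busy ∨ heat) forces busy = False.
  then (fan ∨ heat) forces fan = True.
All clauses satisfied.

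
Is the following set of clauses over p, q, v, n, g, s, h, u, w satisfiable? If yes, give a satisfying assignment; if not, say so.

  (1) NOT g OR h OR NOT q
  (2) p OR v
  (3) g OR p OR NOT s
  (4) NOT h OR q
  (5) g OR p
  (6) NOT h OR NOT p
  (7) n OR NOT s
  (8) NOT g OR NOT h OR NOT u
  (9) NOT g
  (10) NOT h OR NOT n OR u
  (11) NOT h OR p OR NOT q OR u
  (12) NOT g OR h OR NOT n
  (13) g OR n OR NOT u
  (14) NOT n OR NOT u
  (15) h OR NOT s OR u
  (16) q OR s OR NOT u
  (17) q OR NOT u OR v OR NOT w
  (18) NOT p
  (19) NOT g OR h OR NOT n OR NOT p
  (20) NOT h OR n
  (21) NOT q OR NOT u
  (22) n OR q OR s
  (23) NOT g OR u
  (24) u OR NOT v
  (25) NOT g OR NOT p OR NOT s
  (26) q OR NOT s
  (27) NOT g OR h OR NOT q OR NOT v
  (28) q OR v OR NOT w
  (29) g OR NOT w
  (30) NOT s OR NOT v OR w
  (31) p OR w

Case g = True:
  Clause (NOT g) is falsified — contradiction.
Case g = False:
  (g OR p) forces p = True.
  Clause (NOT p) is falsified — contradiction.
Both cases fail, so the formula is unsatisfiable.

Unsatisfiable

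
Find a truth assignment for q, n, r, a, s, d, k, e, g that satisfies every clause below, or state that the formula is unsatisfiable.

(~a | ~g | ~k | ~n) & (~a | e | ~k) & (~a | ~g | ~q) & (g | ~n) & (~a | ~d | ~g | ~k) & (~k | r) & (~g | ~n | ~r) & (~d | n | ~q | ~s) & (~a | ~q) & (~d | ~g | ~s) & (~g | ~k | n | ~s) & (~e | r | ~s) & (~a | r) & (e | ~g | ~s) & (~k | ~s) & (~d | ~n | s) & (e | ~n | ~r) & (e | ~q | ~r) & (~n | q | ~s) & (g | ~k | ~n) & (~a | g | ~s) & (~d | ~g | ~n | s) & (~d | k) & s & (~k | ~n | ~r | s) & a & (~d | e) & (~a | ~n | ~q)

q: False, n: False, r: True, a: True, s: True, d: False, k: False, e: True, g: True

Unit clause (s) forces s = True.
Unit clause (a) forces a = True.
In (~a | ~q) only ~q is left, so q = False.
In (~a | r) only r is left, so r = True.
In (~k | ~s) only ~k is left, so k = False.
In (~n | q | ~s) only ~n is left, so n = False.
In (~a | g | ~s) only g is left, so g = True.
In (~d | k) only ~d is left, so d = False.
In (e | ~g | ~s) only e is left, so e = True.
All clauses satisfied.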